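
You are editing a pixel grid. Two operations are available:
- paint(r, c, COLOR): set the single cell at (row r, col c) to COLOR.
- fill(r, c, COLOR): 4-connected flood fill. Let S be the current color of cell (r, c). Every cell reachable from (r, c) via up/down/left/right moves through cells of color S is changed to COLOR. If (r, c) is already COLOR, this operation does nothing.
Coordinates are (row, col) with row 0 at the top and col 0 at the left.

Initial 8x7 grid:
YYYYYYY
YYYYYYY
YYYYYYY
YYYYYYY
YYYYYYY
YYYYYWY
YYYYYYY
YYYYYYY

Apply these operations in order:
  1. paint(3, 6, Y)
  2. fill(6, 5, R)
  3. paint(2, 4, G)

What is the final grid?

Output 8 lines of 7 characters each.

Answer: RRRRRRR
RRRRRRR
RRRRGRR
RRRRRRR
RRRRRRR
RRRRRWR
RRRRRRR
RRRRRRR

Derivation:
After op 1 paint(3,6,Y):
YYYYYYY
YYYYYYY
YYYYYYY
YYYYYYY
YYYYYYY
YYYYYWY
YYYYYYY
YYYYYYY
After op 2 fill(6,5,R) [55 cells changed]:
RRRRRRR
RRRRRRR
RRRRRRR
RRRRRRR
RRRRRRR
RRRRRWR
RRRRRRR
RRRRRRR
After op 3 paint(2,4,G):
RRRRRRR
RRRRRRR
RRRRGRR
RRRRRRR
RRRRRRR
RRRRRWR
RRRRRRR
RRRRRRR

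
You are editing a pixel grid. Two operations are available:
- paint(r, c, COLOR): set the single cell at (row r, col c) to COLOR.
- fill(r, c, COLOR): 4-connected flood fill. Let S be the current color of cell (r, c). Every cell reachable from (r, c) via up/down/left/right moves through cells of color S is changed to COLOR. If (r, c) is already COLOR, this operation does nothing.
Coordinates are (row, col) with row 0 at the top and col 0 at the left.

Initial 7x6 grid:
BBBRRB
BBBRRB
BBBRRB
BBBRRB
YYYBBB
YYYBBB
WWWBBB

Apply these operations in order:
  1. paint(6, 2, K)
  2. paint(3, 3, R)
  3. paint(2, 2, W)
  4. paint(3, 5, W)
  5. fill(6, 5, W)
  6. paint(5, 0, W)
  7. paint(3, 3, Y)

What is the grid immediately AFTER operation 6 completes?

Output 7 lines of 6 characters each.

Answer: BBBRRB
BBBRRB
BBWRRB
BBBRRW
YYYWWW
WYYWWW
WWKWWW

Derivation:
After op 1 paint(6,2,K):
BBBRRB
BBBRRB
BBBRRB
BBBRRB
YYYBBB
YYYBBB
WWKBBB
After op 2 paint(3,3,R):
BBBRRB
BBBRRB
BBBRRB
BBBRRB
YYYBBB
YYYBBB
WWKBBB
After op 3 paint(2,2,W):
BBBRRB
BBBRRB
BBWRRB
BBBRRB
YYYBBB
YYYBBB
WWKBBB
After op 4 paint(3,5,W):
BBBRRB
BBBRRB
BBWRRB
BBBRRW
YYYBBB
YYYBBB
WWKBBB
After op 5 fill(6,5,W) [9 cells changed]:
BBBRRB
BBBRRB
BBWRRB
BBBRRW
YYYWWW
YYYWWW
WWKWWW
After op 6 paint(5,0,W):
BBBRRB
BBBRRB
BBWRRB
BBBRRW
YYYWWW
WYYWWW
WWKWWW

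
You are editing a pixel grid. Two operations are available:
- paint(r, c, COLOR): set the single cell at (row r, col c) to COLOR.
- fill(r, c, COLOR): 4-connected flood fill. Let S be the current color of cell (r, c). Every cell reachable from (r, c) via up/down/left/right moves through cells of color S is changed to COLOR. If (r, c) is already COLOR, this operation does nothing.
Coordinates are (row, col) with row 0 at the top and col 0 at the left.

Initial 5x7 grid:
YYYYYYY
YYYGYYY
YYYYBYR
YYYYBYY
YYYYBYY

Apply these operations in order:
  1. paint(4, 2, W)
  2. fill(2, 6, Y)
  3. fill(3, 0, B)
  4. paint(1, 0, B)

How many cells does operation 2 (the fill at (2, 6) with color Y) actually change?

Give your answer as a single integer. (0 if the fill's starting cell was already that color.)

After op 1 paint(4,2,W):
YYYYYYY
YYYGYYY
YYYYBYR
YYYYBYY
YYWYBYY
After op 2 fill(2,6,Y) [1 cells changed]:
YYYYYYY
YYYGYYY
YYYYBYY
YYYYBYY
YYWYBYY

Answer: 1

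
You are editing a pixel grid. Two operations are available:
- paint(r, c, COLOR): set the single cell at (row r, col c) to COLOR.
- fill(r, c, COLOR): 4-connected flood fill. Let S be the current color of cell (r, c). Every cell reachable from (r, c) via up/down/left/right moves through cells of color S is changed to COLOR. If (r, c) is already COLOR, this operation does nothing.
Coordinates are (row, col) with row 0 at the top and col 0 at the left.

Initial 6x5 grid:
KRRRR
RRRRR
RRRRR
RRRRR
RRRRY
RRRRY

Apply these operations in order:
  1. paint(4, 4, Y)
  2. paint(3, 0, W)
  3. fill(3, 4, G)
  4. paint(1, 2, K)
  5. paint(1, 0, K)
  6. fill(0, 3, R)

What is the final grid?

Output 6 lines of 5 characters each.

Answer: KRRRR
KRKRR
RRRRR
WRRRR
RRRRY
RRRRY

Derivation:
After op 1 paint(4,4,Y):
KRRRR
RRRRR
RRRRR
RRRRR
RRRRY
RRRRY
After op 2 paint(3,0,W):
KRRRR
RRRRR
RRRRR
WRRRR
RRRRY
RRRRY
After op 3 fill(3,4,G) [26 cells changed]:
KGGGG
GGGGG
GGGGG
WGGGG
GGGGY
GGGGY
After op 4 paint(1,2,K):
KGGGG
GGKGG
GGGGG
WGGGG
GGGGY
GGGGY
After op 5 paint(1,0,K):
KGGGG
KGKGG
GGGGG
WGGGG
GGGGY
GGGGY
After op 6 fill(0,3,R) [24 cells changed]:
KRRRR
KRKRR
RRRRR
WRRRR
RRRRY
RRRRY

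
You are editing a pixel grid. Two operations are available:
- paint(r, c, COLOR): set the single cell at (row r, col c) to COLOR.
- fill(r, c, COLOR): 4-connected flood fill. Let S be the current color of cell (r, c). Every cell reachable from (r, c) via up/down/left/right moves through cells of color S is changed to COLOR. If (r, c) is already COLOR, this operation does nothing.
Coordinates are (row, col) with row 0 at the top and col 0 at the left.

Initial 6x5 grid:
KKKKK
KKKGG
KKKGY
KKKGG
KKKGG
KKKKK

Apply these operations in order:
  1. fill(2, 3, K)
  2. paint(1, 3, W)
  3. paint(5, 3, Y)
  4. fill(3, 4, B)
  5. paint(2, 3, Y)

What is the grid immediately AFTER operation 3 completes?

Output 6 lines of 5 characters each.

After op 1 fill(2,3,K) [7 cells changed]:
KKKKK
KKKKK
KKKKY
KKKKK
KKKKK
KKKKK
After op 2 paint(1,3,W):
KKKKK
KKKWK
KKKKY
KKKKK
KKKKK
KKKKK
After op 3 paint(5,3,Y):
KKKKK
KKKWK
KKKKY
KKKKK
KKKKK
KKKYK

Answer: KKKKK
KKKWK
KKKKY
KKKKK
KKKKK
KKKYK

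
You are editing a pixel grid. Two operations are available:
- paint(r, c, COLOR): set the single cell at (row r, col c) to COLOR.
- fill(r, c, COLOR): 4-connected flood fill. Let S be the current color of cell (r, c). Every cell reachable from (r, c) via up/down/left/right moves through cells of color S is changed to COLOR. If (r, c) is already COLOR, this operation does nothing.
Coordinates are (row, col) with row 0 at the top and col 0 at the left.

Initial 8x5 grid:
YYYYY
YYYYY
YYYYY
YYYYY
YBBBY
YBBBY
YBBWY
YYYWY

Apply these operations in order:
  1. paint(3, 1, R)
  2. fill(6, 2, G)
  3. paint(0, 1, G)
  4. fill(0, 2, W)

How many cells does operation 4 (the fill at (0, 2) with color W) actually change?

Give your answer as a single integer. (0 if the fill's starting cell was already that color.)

After op 1 paint(3,1,R):
YYYYY
YYYYY
YYYYY
YRYYY
YBBBY
YBBBY
YBBWY
YYYWY
After op 2 fill(6,2,G) [8 cells changed]:
YYYYY
YYYYY
YYYYY
YRYYY
YGGGY
YGGGY
YGGWY
YYYWY
After op 3 paint(0,1,G):
YGYYY
YYYYY
YYYYY
YRYYY
YGGGY
YGGGY
YGGWY
YYYWY
After op 4 fill(0,2,W) [28 cells changed]:
WGWWW
WWWWW
WWWWW
WRWWW
WGGGW
WGGGW
WGGWW
WWWWW

Answer: 28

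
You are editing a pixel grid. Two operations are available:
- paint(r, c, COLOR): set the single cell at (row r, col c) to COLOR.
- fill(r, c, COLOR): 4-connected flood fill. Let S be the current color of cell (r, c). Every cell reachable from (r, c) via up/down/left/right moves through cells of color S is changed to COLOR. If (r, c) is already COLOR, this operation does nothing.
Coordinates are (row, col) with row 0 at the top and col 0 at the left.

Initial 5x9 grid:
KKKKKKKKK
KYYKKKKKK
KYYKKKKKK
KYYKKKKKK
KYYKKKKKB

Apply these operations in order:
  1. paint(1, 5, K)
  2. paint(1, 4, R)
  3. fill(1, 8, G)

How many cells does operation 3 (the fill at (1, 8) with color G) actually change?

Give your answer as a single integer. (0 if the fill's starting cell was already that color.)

Answer: 35

Derivation:
After op 1 paint(1,5,K):
KKKKKKKKK
KYYKKKKKK
KYYKKKKKK
KYYKKKKKK
KYYKKKKKB
After op 2 paint(1,4,R):
KKKKKKKKK
KYYKRKKKK
KYYKKKKKK
KYYKKKKKK
KYYKKKKKB
After op 3 fill(1,8,G) [35 cells changed]:
GGGGGGGGG
GYYGRGGGG
GYYGGGGGG
GYYGGGGGG
GYYGGGGGB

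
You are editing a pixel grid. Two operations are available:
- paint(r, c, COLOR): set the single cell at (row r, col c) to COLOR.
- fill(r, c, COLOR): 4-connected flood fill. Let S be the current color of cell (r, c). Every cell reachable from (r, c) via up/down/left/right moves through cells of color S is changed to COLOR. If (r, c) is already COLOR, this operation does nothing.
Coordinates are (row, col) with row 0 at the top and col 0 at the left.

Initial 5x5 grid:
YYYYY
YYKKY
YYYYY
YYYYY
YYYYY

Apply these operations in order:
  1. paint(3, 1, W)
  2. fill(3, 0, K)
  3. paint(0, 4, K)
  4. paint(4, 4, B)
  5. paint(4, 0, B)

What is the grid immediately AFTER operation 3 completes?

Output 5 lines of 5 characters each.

Answer: KKKKK
KKKKK
KKKKK
KWKKK
KKKKK

Derivation:
After op 1 paint(3,1,W):
YYYYY
YYKKY
YYYYY
YWYYY
YYYYY
After op 2 fill(3,0,K) [22 cells changed]:
KKKKK
KKKKK
KKKKK
KWKKK
KKKKK
After op 3 paint(0,4,K):
KKKKK
KKKKK
KKKKK
KWKKK
KKKKK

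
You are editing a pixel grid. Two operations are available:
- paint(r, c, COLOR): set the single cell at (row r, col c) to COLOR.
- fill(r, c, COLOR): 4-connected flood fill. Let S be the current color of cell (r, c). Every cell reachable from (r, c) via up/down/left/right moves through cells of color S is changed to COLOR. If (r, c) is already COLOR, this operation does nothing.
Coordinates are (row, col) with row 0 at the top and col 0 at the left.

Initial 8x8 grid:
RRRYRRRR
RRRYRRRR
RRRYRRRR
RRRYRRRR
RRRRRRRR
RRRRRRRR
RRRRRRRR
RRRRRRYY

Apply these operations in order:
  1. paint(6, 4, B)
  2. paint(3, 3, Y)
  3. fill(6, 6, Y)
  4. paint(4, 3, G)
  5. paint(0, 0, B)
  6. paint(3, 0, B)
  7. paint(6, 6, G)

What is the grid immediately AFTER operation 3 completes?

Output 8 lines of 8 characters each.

Answer: YYYYYYYY
YYYYYYYY
YYYYYYYY
YYYYYYYY
YYYYYYYY
YYYYYYYY
YYYYBYYY
YYYYYYYY

Derivation:
After op 1 paint(6,4,B):
RRRYRRRR
RRRYRRRR
RRRYRRRR
RRRYRRRR
RRRRRRRR
RRRRRRRR
RRRRBRRR
RRRRRRYY
After op 2 paint(3,3,Y):
RRRYRRRR
RRRYRRRR
RRRYRRRR
RRRYRRRR
RRRRRRRR
RRRRRRRR
RRRRBRRR
RRRRRRYY
After op 3 fill(6,6,Y) [57 cells changed]:
YYYYYYYY
YYYYYYYY
YYYYYYYY
YYYYYYYY
YYYYYYYY
YYYYYYYY
YYYYBYYY
YYYYYYYY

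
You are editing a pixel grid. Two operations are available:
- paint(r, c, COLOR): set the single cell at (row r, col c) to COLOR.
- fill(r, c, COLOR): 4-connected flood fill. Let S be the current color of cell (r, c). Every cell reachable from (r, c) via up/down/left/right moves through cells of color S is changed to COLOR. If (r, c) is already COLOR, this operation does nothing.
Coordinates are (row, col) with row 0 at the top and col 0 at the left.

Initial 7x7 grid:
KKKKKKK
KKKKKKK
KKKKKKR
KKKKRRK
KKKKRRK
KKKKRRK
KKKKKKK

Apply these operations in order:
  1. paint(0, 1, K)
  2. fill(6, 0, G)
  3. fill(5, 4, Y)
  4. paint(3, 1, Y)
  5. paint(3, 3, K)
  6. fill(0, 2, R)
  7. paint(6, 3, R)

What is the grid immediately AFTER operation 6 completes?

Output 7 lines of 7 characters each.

Answer: RRRRRRR
RRRRRRR
RRRRRRR
RYRKYYR
RRRRYYR
RRRRYYR
RRRRRRR

Derivation:
After op 1 paint(0,1,K):
KKKKKKK
KKKKKKK
KKKKKKR
KKKKRRK
KKKKRRK
KKKKRRK
KKKKKKK
After op 2 fill(6,0,G) [42 cells changed]:
GGGGGGG
GGGGGGG
GGGGGGR
GGGGRRG
GGGGRRG
GGGGRRG
GGGGGGG
After op 3 fill(5,4,Y) [6 cells changed]:
GGGGGGG
GGGGGGG
GGGGGGR
GGGGYYG
GGGGYYG
GGGGYYG
GGGGGGG
After op 4 paint(3,1,Y):
GGGGGGG
GGGGGGG
GGGGGGR
GYGGYYG
GGGGYYG
GGGGYYG
GGGGGGG
After op 5 paint(3,3,K):
GGGGGGG
GGGGGGG
GGGGGGR
GYGKYYG
GGGGYYG
GGGGYYG
GGGGGGG
After op 6 fill(0,2,R) [40 cells changed]:
RRRRRRR
RRRRRRR
RRRRRRR
RYRKYYR
RRRRYYR
RRRRYYR
RRRRRRR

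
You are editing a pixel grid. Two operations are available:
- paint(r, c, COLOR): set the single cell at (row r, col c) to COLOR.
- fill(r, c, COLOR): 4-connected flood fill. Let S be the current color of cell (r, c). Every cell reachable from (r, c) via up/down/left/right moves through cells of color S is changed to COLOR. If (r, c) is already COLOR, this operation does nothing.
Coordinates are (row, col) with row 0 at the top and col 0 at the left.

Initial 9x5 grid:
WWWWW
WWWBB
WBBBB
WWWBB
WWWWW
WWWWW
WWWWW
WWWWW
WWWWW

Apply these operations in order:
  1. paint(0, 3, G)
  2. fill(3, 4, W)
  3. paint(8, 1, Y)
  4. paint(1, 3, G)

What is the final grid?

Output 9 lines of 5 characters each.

After op 1 paint(0,3,G):
WWWGW
WWWBB
WBBBB
WWWBB
WWWWW
WWWWW
WWWWW
WWWWW
WWWWW
After op 2 fill(3,4,W) [8 cells changed]:
WWWGW
WWWWW
WWWWW
WWWWW
WWWWW
WWWWW
WWWWW
WWWWW
WWWWW
After op 3 paint(8,1,Y):
WWWGW
WWWWW
WWWWW
WWWWW
WWWWW
WWWWW
WWWWW
WWWWW
WYWWW
After op 4 paint(1,3,G):
WWWGW
WWWGW
WWWWW
WWWWW
WWWWW
WWWWW
WWWWW
WWWWW
WYWWW

Answer: WWWGW
WWWGW
WWWWW
WWWWW
WWWWW
WWWWW
WWWWW
WWWWW
WYWWW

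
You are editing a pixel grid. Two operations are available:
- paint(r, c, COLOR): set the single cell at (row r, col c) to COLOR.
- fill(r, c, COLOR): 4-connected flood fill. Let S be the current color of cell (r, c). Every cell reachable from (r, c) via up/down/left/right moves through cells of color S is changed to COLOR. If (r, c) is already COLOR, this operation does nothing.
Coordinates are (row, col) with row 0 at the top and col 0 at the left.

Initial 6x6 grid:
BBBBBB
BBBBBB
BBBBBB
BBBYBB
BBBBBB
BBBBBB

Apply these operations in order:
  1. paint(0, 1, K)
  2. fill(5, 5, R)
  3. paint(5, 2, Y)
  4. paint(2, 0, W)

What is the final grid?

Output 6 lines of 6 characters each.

Answer: RKRRRR
RRRRRR
WRRRRR
RRRYRR
RRRRRR
RRYRRR

Derivation:
After op 1 paint(0,1,K):
BKBBBB
BBBBBB
BBBBBB
BBBYBB
BBBBBB
BBBBBB
After op 2 fill(5,5,R) [34 cells changed]:
RKRRRR
RRRRRR
RRRRRR
RRRYRR
RRRRRR
RRRRRR
After op 3 paint(5,2,Y):
RKRRRR
RRRRRR
RRRRRR
RRRYRR
RRRRRR
RRYRRR
After op 4 paint(2,0,W):
RKRRRR
RRRRRR
WRRRRR
RRRYRR
RRRRRR
RRYRRR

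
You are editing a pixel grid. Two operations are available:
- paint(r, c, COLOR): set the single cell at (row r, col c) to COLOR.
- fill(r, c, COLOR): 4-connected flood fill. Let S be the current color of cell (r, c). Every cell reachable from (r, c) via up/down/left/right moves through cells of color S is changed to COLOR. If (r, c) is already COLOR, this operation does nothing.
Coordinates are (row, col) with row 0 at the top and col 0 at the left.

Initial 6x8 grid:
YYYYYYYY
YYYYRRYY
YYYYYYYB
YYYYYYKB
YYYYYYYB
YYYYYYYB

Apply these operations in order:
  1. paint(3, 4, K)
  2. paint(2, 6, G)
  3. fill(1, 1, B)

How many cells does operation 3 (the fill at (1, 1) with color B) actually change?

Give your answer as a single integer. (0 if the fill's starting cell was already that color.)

After op 1 paint(3,4,K):
YYYYYYYY
YYYYRRYY
YYYYYYYB
YYYYKYKB
YYYYYYYB
YYYYYYYB
After op 2 paint(2,6,G):
YYYYYYYY
YYYYRRYY
YYYYYYGB
YYYYKYKB
YYYYYYYB
YYYYYYYB
After op 3 fill(1,1,B) [39 cells changed]:
BBBBBBBB
BBBBRRBB
BBBBBBGB
BBBBKBKB
BBBBBBBB
BBBBBBBB

Answer: 39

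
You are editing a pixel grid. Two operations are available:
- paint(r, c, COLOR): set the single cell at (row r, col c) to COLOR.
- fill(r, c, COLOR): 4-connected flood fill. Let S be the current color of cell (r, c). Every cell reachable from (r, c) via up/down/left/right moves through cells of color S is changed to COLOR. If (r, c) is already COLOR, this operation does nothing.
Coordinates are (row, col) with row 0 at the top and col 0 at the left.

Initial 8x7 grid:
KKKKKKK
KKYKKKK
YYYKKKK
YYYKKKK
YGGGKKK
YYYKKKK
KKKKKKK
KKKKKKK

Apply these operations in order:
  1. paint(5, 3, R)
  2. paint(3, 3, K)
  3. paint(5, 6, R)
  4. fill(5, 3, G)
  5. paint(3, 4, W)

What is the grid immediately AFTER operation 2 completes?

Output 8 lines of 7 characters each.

After op 1 paint(5,3,R):
KKKKKKK
KKYKKKK
YYYKKKK
YYYKKKK
YGGGKKK
YYYRKKK
KKKKKKK
KKKKKKK
After op 2 paint(3,3,K):
KKKKKKK
KKYKKKK
YYYKKKK
YYYKKKK
YGGGKKK
YYYRKKK
KKKKKKK
KKKKKKK

Answer: KKKKKKK
KKYKKKK
YYYKKKK
YYYKKKK
YGGGKKK
YYYRKKK
KKKKKKK
KKKKKKK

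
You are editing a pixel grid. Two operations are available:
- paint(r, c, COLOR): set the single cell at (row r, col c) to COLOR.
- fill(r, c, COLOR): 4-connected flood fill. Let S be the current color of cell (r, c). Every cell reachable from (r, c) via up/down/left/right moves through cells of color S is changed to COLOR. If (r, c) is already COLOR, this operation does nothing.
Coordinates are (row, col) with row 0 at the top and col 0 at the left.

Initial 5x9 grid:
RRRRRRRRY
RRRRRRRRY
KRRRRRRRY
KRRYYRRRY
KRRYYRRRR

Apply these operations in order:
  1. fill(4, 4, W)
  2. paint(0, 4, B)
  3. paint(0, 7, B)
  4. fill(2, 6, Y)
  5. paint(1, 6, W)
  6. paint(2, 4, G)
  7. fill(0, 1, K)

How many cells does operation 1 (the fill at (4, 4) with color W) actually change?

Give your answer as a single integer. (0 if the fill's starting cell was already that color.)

Answer: 4

Derivation:
After op 1 fill(4,4,W) [4 cells changed]:
RRRRRRRRY
RRRRRRRRY
KRRRRRRRY
KRRWWRRRY
KRRWWRRRR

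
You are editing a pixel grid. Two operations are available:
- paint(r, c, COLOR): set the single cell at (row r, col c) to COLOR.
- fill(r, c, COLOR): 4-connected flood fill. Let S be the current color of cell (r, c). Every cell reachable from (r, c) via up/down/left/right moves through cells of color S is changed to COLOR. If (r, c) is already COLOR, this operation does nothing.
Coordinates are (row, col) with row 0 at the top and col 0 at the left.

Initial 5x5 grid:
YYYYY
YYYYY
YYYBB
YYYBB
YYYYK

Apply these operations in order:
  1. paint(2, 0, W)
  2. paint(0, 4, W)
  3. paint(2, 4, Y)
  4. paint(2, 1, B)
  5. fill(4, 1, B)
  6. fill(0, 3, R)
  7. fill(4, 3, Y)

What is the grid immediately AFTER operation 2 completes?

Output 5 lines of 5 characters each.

Answer: YYYYW
YYYYY
WYYBB
YYYBB
YYYYK

Derivation:
After op 1 paint(2,0,W):
YYYYY
YYYYY
WYYBB
YYYBB
YYYYK
After op 2 paint(0,4,W):
YYYYW
YYYYY
WYYBB
YYYBB
YYYYK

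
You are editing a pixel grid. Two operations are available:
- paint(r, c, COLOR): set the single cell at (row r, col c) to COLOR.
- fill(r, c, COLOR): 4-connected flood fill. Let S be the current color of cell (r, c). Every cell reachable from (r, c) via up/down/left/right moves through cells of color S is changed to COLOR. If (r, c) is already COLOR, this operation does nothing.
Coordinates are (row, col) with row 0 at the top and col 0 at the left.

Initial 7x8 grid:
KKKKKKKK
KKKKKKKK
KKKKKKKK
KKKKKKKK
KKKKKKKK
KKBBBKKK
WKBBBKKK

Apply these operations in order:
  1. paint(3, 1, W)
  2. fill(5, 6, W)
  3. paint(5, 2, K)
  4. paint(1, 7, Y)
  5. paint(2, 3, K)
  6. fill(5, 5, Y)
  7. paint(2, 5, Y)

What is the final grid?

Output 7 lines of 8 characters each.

After op 1 paint(3,1,W):
KKKKKKKK
KKKKKKKK
KKKKKKKK
KWKKKKKK
KKKKKKKK
KKBBBKKK
WKBBBKKK
After op 2 fill(5,6,W) [48 cells changed]:
WWWWWWWW
WWWWWWWW
WWWWWWWW
WWWWWWWW
WWWWWWWW
WWBBBWWW
WWBBBWWW
After op 3 paint(5,2,K):
WWWWWWWW
WWWWWWWW
WWWWWWWW
WWWWWWWW
WWWWWWWW
WWKBBWWW
WWBBBWWW
After op 4 paint(1,7,Y):
WWWWWWWW
WWWWWWWY
WWWWWWWW
WWWWWWWW
WWWWWWWW
WWKBBWWW
WWBBBWWW
After op 5 paint(2,3,K):
WWWWWWWW
WWWWWWWY
WWWKWWWW
WWWWWWWW
WWWWWWWW
WWKBBWWW
WWBBBWWW
After op 6 fill(5,5,Y) [48 cells changed]:
YYYYYYYY
YYYYYYYY
YYYKYYYY
YYYYYYYY
YYYYYYYY
YYKBBYYY
YYBBBYYY
After op 7 paint(2,5,Y):
YYYYYYYY
YYYYYYYY
YYYKYYYY
YYYYYYYY
YYYYYYYY
YYKBBYYY
YYBBBYYY

Answer: YYYYYYYY
YYYYYYYY
YYYKYYYY
YYYYYYYY
YYYYYYYY
YYKBBYYY
YYBBBYYY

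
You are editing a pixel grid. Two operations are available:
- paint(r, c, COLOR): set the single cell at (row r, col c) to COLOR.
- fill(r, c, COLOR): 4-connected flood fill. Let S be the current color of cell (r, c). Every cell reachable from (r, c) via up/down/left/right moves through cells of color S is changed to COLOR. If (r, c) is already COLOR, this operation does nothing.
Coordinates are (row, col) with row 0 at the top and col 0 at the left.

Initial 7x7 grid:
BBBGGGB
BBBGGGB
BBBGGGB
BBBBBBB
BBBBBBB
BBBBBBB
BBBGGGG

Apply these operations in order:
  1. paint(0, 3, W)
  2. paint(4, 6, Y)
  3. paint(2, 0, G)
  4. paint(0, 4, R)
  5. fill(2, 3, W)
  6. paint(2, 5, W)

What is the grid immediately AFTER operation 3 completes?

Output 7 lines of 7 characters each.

After op 1 paint(0,3,W):
BBBWGGB
BBBGGGB
BBBGGGB
BBBBBBB
BBBBBBB
BBBBBBB
BBBGGGG
After op 2 paint(4,6,Y):
BBBWGGB
BBBGGGB
BBBGGGB
BBBBBBB
BBBBBBY
BBBBBBB
BBBGGGG
After op 3 paint(2,0,G):
BBBWGGB
BBBGGGB
GBBGGGB
BBBBBBB
BBBBBBY
BBBBBBB
BBBGGGG

Answer: BBBWGGB
BBBGGGB
GBBGGGB
BBBBBBB
BBBBBBY
BBBBBBB
BBBGGGG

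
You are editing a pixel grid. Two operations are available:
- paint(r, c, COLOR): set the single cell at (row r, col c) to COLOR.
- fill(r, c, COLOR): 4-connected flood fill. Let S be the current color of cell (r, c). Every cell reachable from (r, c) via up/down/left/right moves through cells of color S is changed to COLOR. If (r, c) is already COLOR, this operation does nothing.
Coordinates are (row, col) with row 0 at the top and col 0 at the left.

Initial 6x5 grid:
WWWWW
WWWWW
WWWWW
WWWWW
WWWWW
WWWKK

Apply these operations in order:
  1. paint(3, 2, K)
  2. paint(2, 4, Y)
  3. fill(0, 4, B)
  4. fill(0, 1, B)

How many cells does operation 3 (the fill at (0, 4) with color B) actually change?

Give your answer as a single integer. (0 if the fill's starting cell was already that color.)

Answer: 26

Derivation:
After op 1 paint(3,2,K):
WWWWW
WWWWW
WWWWW
WWKWW
WWWWW
WWWKK
After op 2 paint(2,4,Y):
WWWWW
WWWWW
WWWWY
WWKWW
WWWWW
WWWKK
After op 3 fill(0,4,B) [26 cells changed]:
BBBBB
BBBBB
BBBBY
BBKBB
BBBBB
BBBKK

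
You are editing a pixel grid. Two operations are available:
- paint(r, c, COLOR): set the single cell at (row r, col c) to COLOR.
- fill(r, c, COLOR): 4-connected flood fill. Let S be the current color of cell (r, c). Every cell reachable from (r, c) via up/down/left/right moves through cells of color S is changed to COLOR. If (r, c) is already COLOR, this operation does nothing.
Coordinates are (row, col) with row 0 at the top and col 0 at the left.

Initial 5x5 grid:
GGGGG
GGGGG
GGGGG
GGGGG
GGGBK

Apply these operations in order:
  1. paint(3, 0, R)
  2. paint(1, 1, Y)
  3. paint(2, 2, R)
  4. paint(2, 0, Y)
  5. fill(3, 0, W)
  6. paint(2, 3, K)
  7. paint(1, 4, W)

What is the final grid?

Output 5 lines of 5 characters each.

Answer: GGGGG
GYGGW
YGRKG
WGGGG
GGGBK

Derivation:
After op 1 paint(3,0,R):
GGGGG
GGGGG
GGGGG
RGGGG
GGGBK
After op 2 paint(1,1,Y):
GGGGG
GYGGG
GGGGG
RGGGG
GGGBK
After op 3 paint(2,2,R):
GGGGG
GYGGG
GGRGG
RGGGG
GGGBK
After op 4 paint(2,0,Y):
GGGGG
GYGGG
YGRGG
RGGGG
GGGBK
After op 5 fill(3,0,W) [1 cells changed]:
GGGGG
GYGGG
YGRGG
WGGGG
GGGBK
After op 6 paint(2,3,K):
GGGGG
GYGGG
YGRKG
WGGGG
GGGBK
After op 7 paint(1,4,W):
GGGGG
GYGGW
YGRKG
WGGGG
GGGBK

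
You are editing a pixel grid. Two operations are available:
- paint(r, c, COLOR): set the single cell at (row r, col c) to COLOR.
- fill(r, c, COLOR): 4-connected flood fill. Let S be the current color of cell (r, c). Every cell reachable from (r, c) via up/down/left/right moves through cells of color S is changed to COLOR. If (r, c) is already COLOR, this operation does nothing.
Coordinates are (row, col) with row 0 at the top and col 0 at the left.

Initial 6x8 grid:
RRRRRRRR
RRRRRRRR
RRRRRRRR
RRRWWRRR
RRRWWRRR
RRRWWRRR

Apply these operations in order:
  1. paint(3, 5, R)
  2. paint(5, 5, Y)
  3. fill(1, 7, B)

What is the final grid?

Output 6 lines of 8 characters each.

Answer: BBBBBBBB
BBBBBBBB
BBBBBBBB
BBBWWBBB
BBBWWBBB
BBBWWYBB

Derivation:
After op 1 paint(3,5,R):
RRRRRRRR
RRRRRRRR
RRRRRRRR
RRRWWRRR
RRRWWRRR
RRRWWRRR
After op 2 paint(5,5,Y):
RRRRRRRR
RRRRRRRR
RRRRRRRR
RRRWWRRR
RRRWWRRR
RRRWWYRR
After op 3 fill(1,7,B) [41 cells changed]:
BBBBBBBB
BBBBBBBB
BBBBBBBB
BBBWWBBB
BBBWWBBB
BBBWWYBB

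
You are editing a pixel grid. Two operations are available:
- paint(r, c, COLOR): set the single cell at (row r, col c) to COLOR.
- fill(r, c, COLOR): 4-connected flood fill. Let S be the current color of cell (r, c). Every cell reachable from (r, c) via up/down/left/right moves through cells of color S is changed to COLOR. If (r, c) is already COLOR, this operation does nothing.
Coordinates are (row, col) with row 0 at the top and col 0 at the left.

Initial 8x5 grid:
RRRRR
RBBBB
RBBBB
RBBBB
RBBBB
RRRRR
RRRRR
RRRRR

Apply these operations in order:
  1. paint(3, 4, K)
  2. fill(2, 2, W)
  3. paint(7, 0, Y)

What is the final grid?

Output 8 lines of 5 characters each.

After op 1 paint(3,4,K):
RRRRR
RBBBB
RBBBB
RBBBK
RBBBB
RRRRR
RRRRR
RRRRR
After op 2 fill(2,2,W) [15 cells changed]:
RRRRR
RWWWW
RWWWW
RWWWK
RWWWW
RRRRR
RRRRR
RRRRR
After op 3 paint(7,0,Y):
RRRRR
RWWWW
RWWWW
RWWWK
RWWWW
RRRRR
RRRRR
YRRRR

Answer: RRRRR
RWWWW
RWWWW
RWWWK
RWWWW
RRRRR
RRRRR
YRRRR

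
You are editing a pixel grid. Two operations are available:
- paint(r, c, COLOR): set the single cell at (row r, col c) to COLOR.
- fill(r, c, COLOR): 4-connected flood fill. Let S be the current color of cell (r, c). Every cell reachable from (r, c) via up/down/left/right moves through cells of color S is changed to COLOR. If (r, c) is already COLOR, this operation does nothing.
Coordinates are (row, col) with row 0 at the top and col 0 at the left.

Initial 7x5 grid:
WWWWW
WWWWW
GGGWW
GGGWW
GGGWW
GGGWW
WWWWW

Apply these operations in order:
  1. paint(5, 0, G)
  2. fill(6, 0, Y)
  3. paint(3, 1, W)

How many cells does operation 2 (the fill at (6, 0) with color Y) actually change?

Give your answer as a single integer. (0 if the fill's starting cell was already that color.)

Answer: 23

Derivation:
After op 1 paint(5,0,G):
WWWWW
WWWWW
GGGWW
GGGWW
GGGWW
GGGWW
WWWWW
After op 2 fill(6,0,Y) [23 cells changed]:
YYYYY
YYYYY
GGGYY
GGGYY
GGGYY
GGGYY
YYYYY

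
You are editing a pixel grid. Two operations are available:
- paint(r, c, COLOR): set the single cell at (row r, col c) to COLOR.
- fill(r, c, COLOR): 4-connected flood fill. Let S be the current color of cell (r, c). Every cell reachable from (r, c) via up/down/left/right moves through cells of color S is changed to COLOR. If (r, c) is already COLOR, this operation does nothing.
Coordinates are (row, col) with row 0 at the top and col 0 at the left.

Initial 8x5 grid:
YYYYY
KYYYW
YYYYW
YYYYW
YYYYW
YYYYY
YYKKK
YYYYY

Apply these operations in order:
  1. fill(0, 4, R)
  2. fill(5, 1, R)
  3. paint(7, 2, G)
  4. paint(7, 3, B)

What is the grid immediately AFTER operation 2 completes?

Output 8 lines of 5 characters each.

After op 1 fill(0,4,R) [32 cells changed]:
RRRRR
KRRRW
RRRRW
RRRRW
RRRRW
RRRRR
RRKKK
RRRRR
After op 2 fill(5,1,R) [0 cells changed]:
RRRRR
KRRRW
RRRRW
RRRRW
RRRRW
RRRRR
RRKKK
RRRRR

Answer: RRRRR
KRRRW
RRRRW
RRRRW
RRRRW
RRRRR
RRKKK
RRRRR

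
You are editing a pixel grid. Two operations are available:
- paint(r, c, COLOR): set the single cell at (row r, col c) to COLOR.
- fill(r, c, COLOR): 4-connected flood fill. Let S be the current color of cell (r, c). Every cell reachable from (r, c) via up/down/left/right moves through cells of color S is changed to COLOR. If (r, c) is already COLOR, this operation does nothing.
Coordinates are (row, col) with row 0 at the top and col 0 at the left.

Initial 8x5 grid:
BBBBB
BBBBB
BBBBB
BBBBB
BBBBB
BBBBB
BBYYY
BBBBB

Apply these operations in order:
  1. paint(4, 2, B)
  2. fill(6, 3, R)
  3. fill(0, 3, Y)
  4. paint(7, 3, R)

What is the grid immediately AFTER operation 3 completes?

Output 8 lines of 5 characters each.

After op 1 paint(4,2,B):
BBBBB
BBBBB
BBBBB
BBBBB
BBBBB
BBBBB
BBYYY
BBBBB
After op 2 fill(6,3,R) [3 cells changed]:
BBBBB
BBBBB
BBBBB
BBBBB
BBBBB
BBBBB
BBRRR
BBBBB
After op 3 fill(0,3,Y) [37 cells changed]:
YYYYY
YYYYY
YYYYY
YYYYY
YYYYY
YYYYY
YYRRR
YYYYY

Answer: YYYYY
YYYYY
YYYYY
YYYYY
YYYYY
YYYYY
YYRRR
YYYYY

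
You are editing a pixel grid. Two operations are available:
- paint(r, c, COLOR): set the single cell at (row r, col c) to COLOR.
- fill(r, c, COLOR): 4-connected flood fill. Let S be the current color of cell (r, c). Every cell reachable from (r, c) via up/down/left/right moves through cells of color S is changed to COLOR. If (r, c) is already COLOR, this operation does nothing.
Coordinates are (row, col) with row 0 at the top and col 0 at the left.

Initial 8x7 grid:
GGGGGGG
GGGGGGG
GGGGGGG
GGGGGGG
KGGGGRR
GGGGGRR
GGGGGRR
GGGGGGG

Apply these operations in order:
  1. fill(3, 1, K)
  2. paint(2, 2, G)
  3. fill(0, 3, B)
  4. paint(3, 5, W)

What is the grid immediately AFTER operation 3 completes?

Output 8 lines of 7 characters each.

After op 1 fill(3,1,K) [49 cells changed]:
KKKKKKK
KKKKKKK
KKKKKKK
KKKKKKK
KKKKKRR
KKKKKRR
KKKKKRR
KKKKKKK
After op 2 paint(2,2,G):
KKKKKKK
KKKKKKK
KKGKKKK
KKKKKKK
KKKKKRR
KKKKKRR
KKKKKRR
KKKKKKK
After op 3 fill(0,3,B) [49 cells changed]:
BBBBBBB
BBBBBBB
BBGBBBB
BBBBBBB
BBBBBRR
BBBBBRR
BBBBBRR
BBBBBBB

Answer: BBBBBBB
BBBBBBB
BBGBBBB
BBBBBBB
BBBBBRR
BBBBBRR
BBBBBRR
BBBBBBB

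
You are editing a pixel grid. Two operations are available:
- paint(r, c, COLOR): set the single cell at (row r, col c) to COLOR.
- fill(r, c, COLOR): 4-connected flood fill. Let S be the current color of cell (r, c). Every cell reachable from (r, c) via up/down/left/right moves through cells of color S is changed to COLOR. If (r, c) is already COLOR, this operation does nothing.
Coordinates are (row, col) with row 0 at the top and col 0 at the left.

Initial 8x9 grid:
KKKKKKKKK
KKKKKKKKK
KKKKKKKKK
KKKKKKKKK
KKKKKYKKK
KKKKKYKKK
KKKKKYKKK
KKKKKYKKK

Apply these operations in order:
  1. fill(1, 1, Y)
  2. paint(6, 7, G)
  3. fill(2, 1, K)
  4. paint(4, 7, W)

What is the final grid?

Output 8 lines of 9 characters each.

After op 1 fill(1,1,Y) [68 cells changed]:
YYYYYYYYY
YYYYYYYYY
YYYYYYYYY
YYYYYYYYY
YYYYYYYYY
YYYYYYYYY
YYYYYYYYY
YYYYYYYYY
After op 2 paint(6,7,G):
YYYYYYYYY
YYYYYYYYY
YYYYYYYYY
YYYYYYYYY
YYYYYYYYY
YYYYYYYYY
YYYYYYYGY
YYYYYYYYY
After op 3 fill(2,1,K) [71 cells changed]:
KKKKKKKKK
KKKKKKKKK
KKKKKKKKK
KKKKKKKKK
KKKKKKKKK
KKKKKKKKK
KKKKKKKGK
KKKKKKKKK
After op 4 paint(4,7,W):
KKKKKKKKK
KKKKKKKKK
KKKKKKKKK
KKKKKKKKK
KKKKKKKWK
KKKKKKKKK
KKKKKKKGK
KKKKKKKKK

Answer: KKKKKKKKK
KKKKKKKKK
KKKKKKKKK
KKKKKKKKK
KKKKKKKWK
KKKKKKKKK
KKKKKKKGK
KKKKKKKKK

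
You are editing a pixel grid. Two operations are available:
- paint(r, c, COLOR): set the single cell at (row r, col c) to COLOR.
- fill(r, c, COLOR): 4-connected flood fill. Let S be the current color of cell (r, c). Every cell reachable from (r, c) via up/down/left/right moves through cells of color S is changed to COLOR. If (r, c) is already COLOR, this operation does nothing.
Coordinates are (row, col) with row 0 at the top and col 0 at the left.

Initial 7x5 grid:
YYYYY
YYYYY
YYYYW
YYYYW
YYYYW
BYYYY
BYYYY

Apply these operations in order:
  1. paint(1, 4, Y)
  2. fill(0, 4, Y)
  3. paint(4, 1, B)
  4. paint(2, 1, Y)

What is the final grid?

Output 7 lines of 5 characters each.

After op 1 paint(1,4,Y):
YYYYY
YYYYY
YYYYW
YYYYW
YYYYW
BYYYY
BYYYY
After op 2 fill(0,4,Y) [0 cells changed]:
YYYYY
YYYYY
YYYYW
YYYYW
YYYYW
BYYYY
BYYYY
After op 3 paint(4,1,B):
YYYYY
YYYYY
YYYYW
YYYYW
YBYYW
BYYYY
BYYYY
After op 4 paint(2,1,Y):
YYYYY
YYYYY
YYYYW
YYYYW
YBYYW
BYYYY
BYYYY

Answer: YYYYY
YYYYY
YYYYW
YYYYW
YBYYW
BYYYY
BYYYY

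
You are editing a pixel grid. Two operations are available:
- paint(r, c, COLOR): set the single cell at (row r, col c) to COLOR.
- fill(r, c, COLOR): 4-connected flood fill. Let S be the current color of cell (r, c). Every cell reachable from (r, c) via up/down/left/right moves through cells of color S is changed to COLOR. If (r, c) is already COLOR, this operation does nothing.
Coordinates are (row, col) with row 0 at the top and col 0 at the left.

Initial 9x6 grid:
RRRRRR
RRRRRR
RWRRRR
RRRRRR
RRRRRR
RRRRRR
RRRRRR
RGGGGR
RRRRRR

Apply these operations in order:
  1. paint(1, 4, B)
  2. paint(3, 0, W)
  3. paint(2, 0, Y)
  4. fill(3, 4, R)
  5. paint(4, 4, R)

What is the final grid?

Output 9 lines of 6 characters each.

After op 1 paint(1,4,B):
RRRRRR
RRRRBR
RWRRRR
RRRRRR
RRRRRR
RRRRRR
RRRRRR
RGGGGR
RRRRRR
After op 2 paint(3,0,W):
RRRRRR
RRRRBR
RWRRRR
WRRRRR
RRRRRR
RRRRRR
RRRRRR
RGGGGR
RRRRRR
After op 3 paint(2,0,Y):
RRRRRR
RRRRBR
YWRRRR
WRRRRR
RRRRRR
RRRRRR
RRRRRR
RGGGGR
RRRRRR
After op 4 fill(3,4,R) [0 cells changed]:
RRRRRR
RRRRBR
YWRRRR
WRRRRR
RRRRRR
RRRRRR
RRRRRR
RGGGGR
RRRRRR
After op 5 paint(4,4,R):
RRRRRR
RRRRBR
YWRRRR
WRRRRR
RRRRRR
RRRRRR
RRRRRR
RGGGGR
RRRRRR

Answer: RRRRRR
RRRRBR
YWRRRR
WRRRRR
RRRRRR
RRRRRR
RRRRRR
RGGGGR
RRRRRR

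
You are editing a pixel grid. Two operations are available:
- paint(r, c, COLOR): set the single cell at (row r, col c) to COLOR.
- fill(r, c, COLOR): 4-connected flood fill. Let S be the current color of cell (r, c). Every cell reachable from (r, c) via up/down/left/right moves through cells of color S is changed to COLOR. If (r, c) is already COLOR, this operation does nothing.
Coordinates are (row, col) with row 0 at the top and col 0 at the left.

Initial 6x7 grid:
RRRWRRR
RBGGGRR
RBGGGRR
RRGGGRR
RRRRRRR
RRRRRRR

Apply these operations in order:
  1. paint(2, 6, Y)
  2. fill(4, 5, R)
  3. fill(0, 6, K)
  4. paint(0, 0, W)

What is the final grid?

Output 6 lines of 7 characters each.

Answer: WKKWKKK
KBGGGKK
KBGGGKY
KKGGGKK
KKKKKKK
KKKKKKK

Derivation:
After op 1 paint(2,6,Y):
RRRWRRR
RBGGGRR
RBGGGRY
RRGGGRR
RRRRRRR
RRRRRRR
After op 2 fill(4,5,R) [0 cells changed]:
RRRWRRR
RBGGGRR
RBGGGRY
RRGGGRR
RRRRRRR
RRRRRRR
After op 3 fill(0,6,K) [29 cells changed]:
KKKWKKK
KBGGGKK
KBGGGKY
KKGGGKK
KKKKKKK
KKKKKKK
After op 4 paint(0,0,W):
WKKWKKK
KBGGGKK
KBGGGKY
KKGGGKK
KKKKKKK
KKKKKKK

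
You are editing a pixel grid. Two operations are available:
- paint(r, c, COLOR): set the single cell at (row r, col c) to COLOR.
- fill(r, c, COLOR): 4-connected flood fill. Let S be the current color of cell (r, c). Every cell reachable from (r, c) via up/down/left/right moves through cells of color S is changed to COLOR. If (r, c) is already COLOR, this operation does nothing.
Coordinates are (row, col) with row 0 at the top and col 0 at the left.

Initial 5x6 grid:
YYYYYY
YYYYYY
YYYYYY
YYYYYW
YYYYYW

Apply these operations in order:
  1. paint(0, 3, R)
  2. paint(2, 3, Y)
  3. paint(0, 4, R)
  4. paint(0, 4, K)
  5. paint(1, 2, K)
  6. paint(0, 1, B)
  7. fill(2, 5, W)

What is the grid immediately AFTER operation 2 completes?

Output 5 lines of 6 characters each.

Answer: YYYRYY
YYYYYY
YYYYYY
YYYYYW
YYYYYW

Derivation:
After op 1 paint(0,3,R):
YYYRYY
YYYYYY
YYYYYY
YYYYYW
YYYYYW
After op 2 paint(2,3,Y):
YYYRYY
YYYYYY
YYYYYY
YYYYYW
YYYYYW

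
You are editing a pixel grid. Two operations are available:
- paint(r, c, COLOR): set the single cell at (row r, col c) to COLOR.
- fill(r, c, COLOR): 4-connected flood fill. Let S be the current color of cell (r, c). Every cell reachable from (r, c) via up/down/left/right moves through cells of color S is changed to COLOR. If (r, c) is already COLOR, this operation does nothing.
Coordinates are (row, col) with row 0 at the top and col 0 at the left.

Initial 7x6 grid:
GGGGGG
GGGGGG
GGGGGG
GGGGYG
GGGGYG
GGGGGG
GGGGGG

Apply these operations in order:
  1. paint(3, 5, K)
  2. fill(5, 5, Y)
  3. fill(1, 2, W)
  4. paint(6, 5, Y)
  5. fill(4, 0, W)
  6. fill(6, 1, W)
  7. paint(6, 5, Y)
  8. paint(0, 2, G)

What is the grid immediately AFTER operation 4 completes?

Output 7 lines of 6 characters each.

After op 1 paint(3,5,K):
GGGGGG
GGGGGG
GGGGGG
GGGGYK
GGGGYG
GGGGGG
GGGGGG
After op 2 fill(5,5,Y) [39 cells changed]:
YYYYYY
YYYYYY
YYYYYY
YYYYYK
YYYYYY
YYYYYY
YYYYYY
After op 3 fill(1,2,W) [41 cells changed]:
WWWWWW
WWWWWW
WWWWWW
WWWWWK
WWWWWW
WWWWWW
WWWWWW
After op 4 paint(6,5,Y):
WWWWWW
WWWWWW
WWWWWW
WWWWWK
WWWWWW
WWWWWW
WWWWWY

Answer: WWWWWW
WWWWWW
WWWWWW
WWWWWK
WWWWWW
WWWWWW
WWWWWY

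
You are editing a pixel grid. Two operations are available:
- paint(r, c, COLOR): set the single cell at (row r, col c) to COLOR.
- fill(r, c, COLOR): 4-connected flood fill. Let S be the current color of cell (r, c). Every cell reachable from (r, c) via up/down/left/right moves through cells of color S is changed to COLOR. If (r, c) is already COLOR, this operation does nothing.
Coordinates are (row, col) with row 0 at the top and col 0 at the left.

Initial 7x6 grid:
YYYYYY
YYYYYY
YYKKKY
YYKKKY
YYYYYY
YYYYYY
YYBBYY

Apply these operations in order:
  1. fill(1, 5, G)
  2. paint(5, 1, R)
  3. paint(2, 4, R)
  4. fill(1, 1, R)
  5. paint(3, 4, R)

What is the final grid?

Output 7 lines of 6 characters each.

After op 1 fill(1,5,G) [34 cells changed]:
GGGGGG
GGGGGG
GGKKKG
GGKKKG
GGGGGG
GGGGGG
GGBBGG
After op 2 paint(5,1,R):
GGGGGG
GGGGGG
GGKKKG
GGKKKG
GGGGGG
GRGGGG
GGBBGG
After op 3 paint(2,4,R):
GGGGGG
GGGGGG
GGKKRG
GGKKKG
GGGGGG
GRGGGG
GGBBGG
After op 4 fill(1,1,R) [33 cells changed]:
RRRRRR
RRRRRR
RRKKRR
RRKKKR
RRRRRR
RRRRRR
RRBBRR
After op 5 paint(3,4,R):
RRRRRR
RRRRRR
RRKKRR
RRKKRR
RRRRRR
RRRRRR
RRBBRR

Answer: RRRRRR
RRRRRR
RRKKRR
RRKKRR
RRRRRR
RRRRRR
RRBBRR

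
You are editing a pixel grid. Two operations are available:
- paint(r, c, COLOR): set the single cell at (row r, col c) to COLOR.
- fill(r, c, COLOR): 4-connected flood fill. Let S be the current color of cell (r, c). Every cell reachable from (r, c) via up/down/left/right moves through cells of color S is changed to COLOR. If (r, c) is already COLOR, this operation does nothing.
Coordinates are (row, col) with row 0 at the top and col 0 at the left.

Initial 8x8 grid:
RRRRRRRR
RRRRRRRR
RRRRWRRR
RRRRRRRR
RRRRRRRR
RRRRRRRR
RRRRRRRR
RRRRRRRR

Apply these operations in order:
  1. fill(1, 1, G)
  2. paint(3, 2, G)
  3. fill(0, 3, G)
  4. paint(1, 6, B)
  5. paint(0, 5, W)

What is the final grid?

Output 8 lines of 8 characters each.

Answer: GGGGGWGG
GGGGGGBG
GGGGWGGG
GGGGGGGG
GGGGGGGG
GGGGGGGG
GGGGGGGG
GGGGGGGG

Derivation:
After op 1 fill(1,1,G) [63 cells changed]:
GGGGGGGG
GGGGGGGG
GGGGWGGG
GGGGGGGG
GGGGGGGG
GGGGGGGG
GGGGGGGG
GGGGGGGG
After op 2 paint(3,2,G):
GGGGGGGG
GGGGGGGG
GGGGWGGG
GGGGGGGG
GGGGGGGG
GGGGGGGG
GGGGGGGG
GGGGGGGG
After op 3 fill(0,3,G) [0 cells changed]:
GGGGGGGG
GGGGGGGG
GGGGWGGG
GGGGGGGG
GGGGGGGG
GGGGGGGG
GGGGGGGG
GGGGGGGG
After op 4 paint(1,6,B):
GGGGGGGG
GGGGGGBG
GGGGWGGG
GGGGGGGG
GGGGGGGG
GGGGGGGG
GGGGGGGG
GGGGGGGG
After op 5 paint(0,5,W):
GGGGGWGG
GGGGGGBG
GGGGWGGG
GGGGGGGG
GGGGGGGG
GGGGGGGG
GGGGGGGG
GGGGGGGG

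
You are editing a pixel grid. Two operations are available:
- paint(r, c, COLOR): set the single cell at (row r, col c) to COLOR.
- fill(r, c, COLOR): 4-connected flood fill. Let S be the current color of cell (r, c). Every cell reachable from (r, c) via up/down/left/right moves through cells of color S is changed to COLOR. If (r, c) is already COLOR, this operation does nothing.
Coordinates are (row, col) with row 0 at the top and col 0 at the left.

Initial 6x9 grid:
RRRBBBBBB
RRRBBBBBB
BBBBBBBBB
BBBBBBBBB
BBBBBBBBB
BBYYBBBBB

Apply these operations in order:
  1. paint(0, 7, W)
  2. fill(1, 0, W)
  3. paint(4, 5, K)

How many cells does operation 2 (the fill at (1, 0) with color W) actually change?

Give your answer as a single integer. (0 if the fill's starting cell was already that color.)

After op 1 paint(0,7,W):
RRRBBBBWB
RRRBBBBBB
BBBBBBBBB
BBBBBBBBB
BBBBBBBBB
BBYYBBBBB
After op 2 fill(1,0,W) [6 cells changed]:
WWWBBBBWB
WWWBBBBBB
BBBBBBBBB
BBBBBBBBB
BBBBBBBBB
BBYYBBBBB

Answer: 6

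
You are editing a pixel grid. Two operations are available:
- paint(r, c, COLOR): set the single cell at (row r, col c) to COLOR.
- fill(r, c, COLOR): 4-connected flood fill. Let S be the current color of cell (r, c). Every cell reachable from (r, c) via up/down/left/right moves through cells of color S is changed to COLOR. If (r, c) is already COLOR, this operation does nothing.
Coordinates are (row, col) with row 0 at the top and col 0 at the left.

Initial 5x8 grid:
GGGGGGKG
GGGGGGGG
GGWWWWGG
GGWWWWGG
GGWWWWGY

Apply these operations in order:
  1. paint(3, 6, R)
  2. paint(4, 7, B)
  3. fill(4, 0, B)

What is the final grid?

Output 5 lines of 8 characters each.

After op 1 paint(3,6,R):
GGGGGGKG
GGGGGGGG
GGWWWWGG
GGWWWWRG
GGWWWWGY
After op 2 paint(4,7,B):
GGGGGGKG
GGGGGGGG
GGWWWWGG
GGWWWWRG
GGWWWWGB
After op 3 fill(4,0,B) [24 cells changed]:
BBBBBBKB
BBBBBBBB
BBWWWWBB
BBWWWWRB
BBWWWWGB

Answer: BBBBBBKB
BBBBBBBB
BBWWWWBB
BBWWWWRB
BBWWWWGB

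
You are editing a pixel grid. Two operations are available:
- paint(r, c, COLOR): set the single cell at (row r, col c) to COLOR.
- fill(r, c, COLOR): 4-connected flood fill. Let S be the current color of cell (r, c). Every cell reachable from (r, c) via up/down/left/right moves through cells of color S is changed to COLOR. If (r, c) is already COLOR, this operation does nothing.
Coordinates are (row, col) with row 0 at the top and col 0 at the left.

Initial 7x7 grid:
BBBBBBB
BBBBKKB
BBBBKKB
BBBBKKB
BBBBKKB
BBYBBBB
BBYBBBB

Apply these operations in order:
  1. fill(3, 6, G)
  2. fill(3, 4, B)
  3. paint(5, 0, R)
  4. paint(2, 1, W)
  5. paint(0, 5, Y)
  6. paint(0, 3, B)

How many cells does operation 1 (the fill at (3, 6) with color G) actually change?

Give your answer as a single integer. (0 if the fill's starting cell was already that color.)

After op 1 fill(3,6,G) [39 cells changed]:
GGGGGGG
GGGGKKG
GGGGKKG
GGGGKKG
GGGGKKG
GGYGGGG
GGYGGGG

Answer: 39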